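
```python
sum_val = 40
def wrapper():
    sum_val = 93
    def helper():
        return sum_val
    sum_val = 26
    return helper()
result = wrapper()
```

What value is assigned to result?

Step 1: wrapper() sets sum_val = 93, then later sum_val = 26.
Step 2: helper() is called after sum_val is reassigned to 26. Closures capture variables by reference, not by value.
Step 3: result = 26

The answer is 26.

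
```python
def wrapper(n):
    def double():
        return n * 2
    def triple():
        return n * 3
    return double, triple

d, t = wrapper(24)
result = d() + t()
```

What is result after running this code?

Step 1: Both closures capture the same n = 24.
Step 2: d() = 24 * 2 = 48, t() = 24 * 3 = 72.
Step 3: result = 48 + 72 = 120

The answer is 120.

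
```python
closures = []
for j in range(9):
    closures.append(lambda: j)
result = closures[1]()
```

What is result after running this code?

Step 1: The loop creates 9 lambdas, all referencing the same variable j.
Step 2: After the loop, j = 8 (final value).
Step 3: closures[1]() looks up j at call time and finds 8. This is the late binding gotcha. result = 8

The answer is 8.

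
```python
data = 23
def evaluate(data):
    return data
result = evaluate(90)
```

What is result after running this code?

Step 1: Global data = 23.
Step 2: evaluate(90) takes parameter data = 90, which shadows the global.
Step 3: result = 90

The answer is 90.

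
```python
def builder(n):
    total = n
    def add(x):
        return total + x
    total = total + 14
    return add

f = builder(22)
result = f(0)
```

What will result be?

Step 1: builder(22) sets total = 22, then total = 22 + 14 = 36.
Step 2: Closures capture by reference, so add sees total = 36.
Step 3: f(0) returns 36 + 0 = 36

The answer is 36.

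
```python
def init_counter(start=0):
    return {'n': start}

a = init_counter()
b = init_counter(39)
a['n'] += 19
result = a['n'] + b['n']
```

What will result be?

Step 1: init_counter() returns a new dict each call (immutable default 0).
Step 2: a = {'n': 0}, b = {'n': 39}.
Step 3: a['n'] += 19 = 19. result = 19 + 39 = 58

The answer is 58.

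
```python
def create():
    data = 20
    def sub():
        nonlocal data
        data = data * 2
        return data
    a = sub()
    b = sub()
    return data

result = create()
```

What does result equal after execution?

Step 1: data starts at 20.
Step 2: First sub(): data = 20 * 2 = 40.
Step 3: Second sub(): data = 40 * 2 = 80.
Step 4: result = 80

The answer is 80.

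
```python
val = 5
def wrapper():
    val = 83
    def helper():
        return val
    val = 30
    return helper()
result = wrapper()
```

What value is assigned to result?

Step 1: wrapper() sets val = 83, then later val = 30.
Step 2: helper() is called after val is reassigned to 30. Closures capture variables by reference, not by value.
Step 3: result = 30

The answer is 30.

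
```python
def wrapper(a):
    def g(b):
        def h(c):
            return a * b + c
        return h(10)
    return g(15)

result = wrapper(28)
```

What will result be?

Step 1: a = 28, b = 15, c = 10.
Step 2: h() computes a * b + c = 28 * 15 + 10 = 430.
Step 3: result = 430

The answer is 430.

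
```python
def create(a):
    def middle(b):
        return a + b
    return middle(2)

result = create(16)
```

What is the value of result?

Step 1: create(16) passes a = 16.
Step 2: middle(2) has b = 2, reads a = 16 from enclosing.
Step 3: result = 16 + 2 = 18

The answer is 18.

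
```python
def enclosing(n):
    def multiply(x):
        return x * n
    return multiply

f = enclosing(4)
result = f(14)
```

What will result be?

Step 1: enclosing(4) returns multiply closure with n = 4.
Step 2: f(14) computes 14 * 4 = 56.
Step 3: result = 56

The answer is 56.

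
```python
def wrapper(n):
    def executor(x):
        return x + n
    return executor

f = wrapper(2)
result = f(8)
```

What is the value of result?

Step 1: wrapper(2) creates a closure that captures n = 2.
Step 2: f(8) calls the closure with x = 8, returning 8 + 2 = 10.
Step 3: result = 10

The answer is 10.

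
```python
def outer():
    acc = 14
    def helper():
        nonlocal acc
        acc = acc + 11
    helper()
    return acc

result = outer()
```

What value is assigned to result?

Step 1: outer() sets acc = 14.
Step 2: helper() uses nonlocal to modify acc in outer's scope: acc = 14 + 11 = 25.
Step 3: outer() returns the modified acc = 25

The answer is 25.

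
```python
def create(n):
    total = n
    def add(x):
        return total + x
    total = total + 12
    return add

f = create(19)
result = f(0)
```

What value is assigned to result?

Step 1: create(19) sets total = 19, then total = 19 + 12 = 31.
Step 2: Closures capture by reference, so add sees total = 31.
Step 3: f(0) returns 31 + 0 = 31

The answer is 31.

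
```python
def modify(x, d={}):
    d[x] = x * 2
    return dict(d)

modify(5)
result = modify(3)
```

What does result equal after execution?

Step 1: Mutable default dict is shared across calls.
Step 2: First call adds 5: 10. Second call adds 3: 6.
Step 3: result = {5: 10, 3: 6}

The answer is {5: 10, 3: 6}.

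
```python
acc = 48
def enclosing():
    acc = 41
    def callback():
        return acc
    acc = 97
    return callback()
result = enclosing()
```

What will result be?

Step 1: enclosing() sets acc = 41, then later acc = 97.
Step 2: callback() is called after acc is reassigned to 97. Closures capture variables by reference, not by value.
Step 3: result = 97

The answer is 97.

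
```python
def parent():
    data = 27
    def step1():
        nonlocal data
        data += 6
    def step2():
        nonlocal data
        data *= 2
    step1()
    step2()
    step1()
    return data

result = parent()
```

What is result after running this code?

Step 1: data = 27.
Step 2: step1(): data = 27 + 6 = 33.
Step 3: step2(): data = 33 * 2 = 66.
Step 4: step1(): data = 66 + 6 = 72. result = 72

The answer is 72.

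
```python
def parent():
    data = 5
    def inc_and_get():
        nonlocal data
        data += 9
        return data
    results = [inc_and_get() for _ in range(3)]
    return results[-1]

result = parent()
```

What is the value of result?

Step 1: data = 5.
Step 2: Three calls to inc_and_get(), each adding 9.
Step 3: Last value = 5 + 9 * 3 = 32

The answer is 32.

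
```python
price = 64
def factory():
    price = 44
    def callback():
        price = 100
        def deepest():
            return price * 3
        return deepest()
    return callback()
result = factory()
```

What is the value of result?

Step 1: deepest() looks up price through LEGB: not local, finds price = 100 in enclosing callback().
Step 2: Returns 100 * 3 = 300.
Step 3: result = 300

The answer is 300.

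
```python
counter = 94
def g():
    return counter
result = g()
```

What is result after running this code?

Step 1: counter = 94 is defined in the global scope.
Step 2: g() looks up counter. No local counter exists, so Python checks the global scope via LEGB rule and finds counter = 94.
Step 3: result = 94

The answer is 94.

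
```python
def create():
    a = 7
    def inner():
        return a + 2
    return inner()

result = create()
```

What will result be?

Step 1: create() defines a = 7.
Step 2: inner() reads a = 7 from enclosing scope, returns 7 + 2 = 9.
Step 3: result = 9

The answer is 9.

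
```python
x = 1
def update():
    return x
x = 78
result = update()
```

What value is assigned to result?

Step 1: x is first set to 1, then reassigned to 78.
Step 2: update() is called after the reassignment, so it looks up the current global x = 78.
Step 3: result = 78

The answer is 78.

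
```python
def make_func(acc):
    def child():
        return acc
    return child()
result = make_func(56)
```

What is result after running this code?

Step 1: make_func(56) binds parameter acc = 56.
Step 2: child() looks up acc in enclosing scope and finds the parameter acc = 56.
Step 3: result = 56

The answer is 56.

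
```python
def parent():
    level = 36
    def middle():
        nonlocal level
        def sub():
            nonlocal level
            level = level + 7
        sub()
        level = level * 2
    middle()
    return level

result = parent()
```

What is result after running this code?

Step 1: level = 36.
Step 2: sub() adds 7: level = 36 + 7 = 43.
Step 3: middle() doubles: level = 43 * 2 = 86.
Step 4: result = 86

The answer is 86.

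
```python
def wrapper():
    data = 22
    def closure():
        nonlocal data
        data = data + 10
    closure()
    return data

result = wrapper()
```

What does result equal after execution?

Step 1: wrapper() sets data = 22.
Step 2: closure() uses nonlocal to modify data in wrapper's scope: data = 22 + 10 = 32.
Step 3: wrapper() returns the modified data = 32

The answer is 32.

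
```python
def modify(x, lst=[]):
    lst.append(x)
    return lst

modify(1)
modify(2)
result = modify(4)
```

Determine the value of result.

Step 1: Mutable default argument gotcha! The list [] is created once.
Step 2: Each call appends to the SAME list: [1], [1, 2], [1, 2, 4].
Step 3: result = [1, 2, 4]

The answer is [1, 2, 4].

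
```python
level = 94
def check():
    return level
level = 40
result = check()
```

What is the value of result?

Step 1: level is first set to 94, then reassigned to 40.
Step 2: check() is called after the reassignment, so it looks up the current global level = 40.
Step 3: result = 40

The answer is 40.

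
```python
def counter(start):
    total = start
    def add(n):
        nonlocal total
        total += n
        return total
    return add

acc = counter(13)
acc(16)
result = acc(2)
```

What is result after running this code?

Step 1: counter(13) creates closure with total = 13.
Step 2: First acc(16): total = 13 + 16 = 29.
Step 3: Second acc(2): total = 29 + 2 = 31. result = 31

The answer is 31.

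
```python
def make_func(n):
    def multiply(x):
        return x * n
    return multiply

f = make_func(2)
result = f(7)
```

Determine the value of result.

Step 1: make_func(2) returns multiply closure with n = 2.
Step 2: f(7) computes 7 * 2 = 14.
Step 3: result = 14

The answer is 14.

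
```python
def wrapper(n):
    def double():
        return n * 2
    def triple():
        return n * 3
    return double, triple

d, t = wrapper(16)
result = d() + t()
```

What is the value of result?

Step 1: Both closures capture the same n = 16.
Step 2: d() = 16 * 2 = 32, t() = 16 * 3 = 48.
Step 3: result = 32 + 48 = 80

The answer is 80.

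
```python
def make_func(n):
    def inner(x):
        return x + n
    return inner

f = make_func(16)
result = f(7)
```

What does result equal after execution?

Step 1: make_func(16) creates a closure that captures n = 16.
Step 2: f(7) calls the closure with x = 7, returning 7 + 16 = 23.
Step 3: result = 23

The answer is 23.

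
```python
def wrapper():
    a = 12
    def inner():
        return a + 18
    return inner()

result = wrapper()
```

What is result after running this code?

Step 1: wrapper() defines a = 12.
Step 2: inner() reads a = 12 from enclosing scope, returns 12 + 18 = 30.
Step 3: result = 30

The answer is 30.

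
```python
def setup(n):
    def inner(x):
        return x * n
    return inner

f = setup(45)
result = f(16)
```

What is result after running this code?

Step 1: setup(45) creates a closure capturing n = 45.
Step 2: f(16) computes 16 * 45 = 720.
Step 3: result = 720

The answer is 720.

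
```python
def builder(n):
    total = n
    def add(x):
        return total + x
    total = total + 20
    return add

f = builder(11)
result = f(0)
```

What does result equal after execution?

Step 1: builder(11) sets total = 11, then total = 11 + 20 = 31.
Step 2: Closures capture by reference, so add sees total = 31.
Step 3: f(0) returns 31 + 0 = 31

The answer is 31.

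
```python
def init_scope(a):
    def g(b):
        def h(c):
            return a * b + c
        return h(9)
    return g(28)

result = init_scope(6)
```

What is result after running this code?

Step 1: a = 6, b = 28, c = 9.
Step 2: h() computes a * b + c = 6 * 28 + 9 = 177.
Step 3: result = 177

The answer is 177.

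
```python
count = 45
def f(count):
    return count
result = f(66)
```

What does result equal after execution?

Step 1: Global count = 45.
Step 2: f(66) takes parameter count = 66, which shadows the global.
Step 3: result = 66

The answer is 66.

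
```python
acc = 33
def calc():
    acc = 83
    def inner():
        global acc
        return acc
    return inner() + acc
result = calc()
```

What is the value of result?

Step 1: Global acc = 33. calc() shadows with local acc = 83.
Step 2: inner() uses global keyword, so inner() returns global acc = 33.
Step 3: calc() returns 33 + 83 = 116

The answer is 116.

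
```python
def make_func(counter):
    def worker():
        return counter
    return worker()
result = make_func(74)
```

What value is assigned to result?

Step 1: make_func(74) binds parameter counter = 74.
Step 2: worker() looks up counter in enclosing scope and finds the parameter counter = 74.
Step 3: result = 74

The answer is 74.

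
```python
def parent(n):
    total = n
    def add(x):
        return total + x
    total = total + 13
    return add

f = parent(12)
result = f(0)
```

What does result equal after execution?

Step 1: parent(12) sets total = 12, then total = 12 + 13 = 25.
Step 2: Closures capture by reference, so add sees total = 25.
Step 3: f(0) returns 25 + 0 = 25

The answer is 25.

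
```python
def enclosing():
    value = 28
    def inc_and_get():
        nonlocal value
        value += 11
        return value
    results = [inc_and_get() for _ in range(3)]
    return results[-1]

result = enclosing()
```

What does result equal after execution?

Step 1: value = 28.
Step 2: Three calls to inc_and_get(), each adding 11.
Step 3: Last value = 28 + 11 * 3 = 61

The answer is 61.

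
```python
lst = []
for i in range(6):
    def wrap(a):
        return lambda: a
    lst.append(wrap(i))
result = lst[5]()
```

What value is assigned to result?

Step 1: wrap(i) creates a new scope capturing a = i at call time.
Step 2: lst[5] = wrap(5), so its lambda captures a = 5.
Step 3: result = 5 (closure factory fixes late binding)

The answer is 5.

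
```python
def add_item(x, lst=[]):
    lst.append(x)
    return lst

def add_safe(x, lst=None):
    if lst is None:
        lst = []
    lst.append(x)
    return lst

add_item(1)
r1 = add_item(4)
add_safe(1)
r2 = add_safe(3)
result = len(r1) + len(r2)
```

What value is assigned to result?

Step 1: add_item shares mutable default: after 2 calls, lst = [1, 4], len = 2.
Step 2: add_safe creates fresh list each time: r2 = [3], len = 1.
Step 3: result = 2 + 1 = 3

The answer is 3.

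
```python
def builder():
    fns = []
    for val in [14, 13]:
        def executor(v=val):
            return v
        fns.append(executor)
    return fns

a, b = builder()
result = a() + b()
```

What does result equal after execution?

Step 1: Default argument v=val captures val at each iteration.
Step 2: a() returns 14 (captured at first iteration), b() returns 13 (captured at second).
Step 3: result = 14 + 13 = 27

The answer is 27.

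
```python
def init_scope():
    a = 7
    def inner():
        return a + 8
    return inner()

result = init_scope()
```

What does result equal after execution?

Step 1: init_scope() defines a = 7.
Step 2: inner() reads a = 7 from enclosing scope, returns 7 + 8 = 15.
Step 3: result = 15

The answer is 15.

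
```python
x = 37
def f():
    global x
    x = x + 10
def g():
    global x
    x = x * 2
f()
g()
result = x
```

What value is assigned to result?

Step 1: x = 37.
Step 2: f() adds 10: x = 37 + 10 = 47.
Step 3: g() doubles: x = 47 * 2 = 94.
Step 4: result = 94

The answer is 94.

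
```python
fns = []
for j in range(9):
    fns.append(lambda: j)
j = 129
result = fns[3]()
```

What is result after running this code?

Step 1: Lambdas capture the variable j by reference, not by value.
Step 2: After the loop, j is reassigned to 129.
Step 3: fns[3]() looks up the current j = 129. result = 129

The answer is 129.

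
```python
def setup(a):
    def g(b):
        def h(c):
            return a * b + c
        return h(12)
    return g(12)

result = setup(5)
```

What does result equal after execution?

Step 1: a = 5, b = 12, c = 12.
Step 2: h() computes a * b + c = 5 * 12 + 12 = 72.
Step 3: result = 72

The answer is 72.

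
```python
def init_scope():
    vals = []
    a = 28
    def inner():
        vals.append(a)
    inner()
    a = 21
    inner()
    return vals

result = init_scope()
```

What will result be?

Step 1: a = 28. inner() appends current a to vals.
Step 2: First inner(): appends 28. Then a = 21.
Step 3: Second inner(): appends 21 (closure sees updated a). result = [28, 21]

The answer is [28, 21].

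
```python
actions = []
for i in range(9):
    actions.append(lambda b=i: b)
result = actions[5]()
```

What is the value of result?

Step 1: Default argument b=i captures i's value at each iteration.
Step 2: actions[5] captured b = 5 when i was 5.
Step 3: result = 5

The answer is 5.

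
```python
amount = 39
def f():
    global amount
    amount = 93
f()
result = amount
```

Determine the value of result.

Step 1: amount = 39 globally.
Step 2: f() declares global amount and sets it to 93.
Step 3: After f(), global amount = 93. result = 93

The answer is 93.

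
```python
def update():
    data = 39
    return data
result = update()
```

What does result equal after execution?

Step 1: update() defines data = 39 in its local scope.
Step 2: return data finds the local variable data = 39.
Step 3: result = 39

The answer is 39.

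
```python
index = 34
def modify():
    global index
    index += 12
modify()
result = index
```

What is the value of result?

Step 1: index = 34 globally.
Step 2: modify() modifies global index: index += 12 = 46.
Step 3: result = 46

The answer is 46.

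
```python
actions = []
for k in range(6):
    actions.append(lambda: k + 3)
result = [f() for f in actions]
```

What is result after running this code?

Step 1: All lambdas capture k by reference. After the loop, k = 5.
Step 2: Each call returns 5 + 3 = 8.
Step 3: result = [8, 8, 8, 8, 8, 8]

The answer is [8, 8, 8, 8, 8, 8].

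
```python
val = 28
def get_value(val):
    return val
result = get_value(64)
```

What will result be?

Step 1: Global val = 28.
Step 2: get_value(64) takes parameter val = 64, which shadows the global.
Step 3: result = 64

The answer is 64.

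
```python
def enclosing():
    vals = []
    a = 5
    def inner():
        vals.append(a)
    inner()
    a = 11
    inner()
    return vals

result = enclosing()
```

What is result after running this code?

Step 1: a = 5. inner() appends current a to vals.
Step 2: First inner(): appends 5. Then a = 11.
Step 3: Second inner(): appends 11 (closure sees updated a). result = [5, 11]

The answer is [5, 11].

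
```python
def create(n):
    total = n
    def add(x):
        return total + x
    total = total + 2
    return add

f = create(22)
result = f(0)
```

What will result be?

Step 1: create(22) sets total = 22, then total = 22 + 2 = 24.
Step 2: Closures capture by reference, so add sees total = 24.
Step 3: f(0) returns 24 + 0 = 24

The answer is 24.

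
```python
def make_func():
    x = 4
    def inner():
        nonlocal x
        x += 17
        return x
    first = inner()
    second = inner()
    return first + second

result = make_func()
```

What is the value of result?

Step 1: x starts at 4.
Step 2: First call: x = 4 + 17 = 21, returns 21.
Step 3: Second call: x = 21 + 17 = 38, returns 38.
Step 4: result = 21 + 38 = 59

The answer is 59.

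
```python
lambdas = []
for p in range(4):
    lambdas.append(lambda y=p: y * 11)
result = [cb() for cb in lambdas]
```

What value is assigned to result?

Step 1: Default arg y=p captures p at each iteration.
Step 2: lambdas[k] has y defaulting to k, returns k * 11.
Step 3: result = [0, 11, 22, 33]

The answer is [0, 11, 22, 33].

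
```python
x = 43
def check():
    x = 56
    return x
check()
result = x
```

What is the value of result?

Step 1: x = 43 globally.
Step 2: check() creates a LOCAL x = 56 (no global keyword!).
Step 3: The global x is unchanged. result = 43

The answer is 43.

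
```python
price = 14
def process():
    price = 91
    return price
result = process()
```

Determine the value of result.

Step 1: Global price = 14.
Step 2: process() creates local price = 91, shadowing the global.
Step 3: Returns local price = 91. result = 91

The answer is 91.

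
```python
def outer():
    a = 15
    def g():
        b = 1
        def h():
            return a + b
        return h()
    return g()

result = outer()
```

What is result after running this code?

Step 1: outer() defines a = 15. g() defines b = 1.
Step 2: h() accesses both from enclosing scopes: a = 15, b = 1.
Step 3: result = 15 + 1 = 16

The answer is 16.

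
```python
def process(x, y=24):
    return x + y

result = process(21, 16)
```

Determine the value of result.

Step 1: process(21, 16) overrides default y with 16.
Step 2: Returns 21 + 16 = 37.
Step 3: result = 37

The answer is 37.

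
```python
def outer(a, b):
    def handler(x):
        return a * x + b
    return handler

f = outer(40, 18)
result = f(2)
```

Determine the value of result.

Step 1: outer(40, 18) captures a = 40, b = 18.
Step 2: f(2) computes 40 * 2 + 18 = 98.
Step 3: result = 98

The answer is 98.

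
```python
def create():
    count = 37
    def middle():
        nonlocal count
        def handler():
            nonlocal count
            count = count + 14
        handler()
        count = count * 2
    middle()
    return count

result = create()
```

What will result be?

Step 1: count = 37.
Step 2: handler() adds 14: count = 37 + 14 = 51.
Step 3: middle() doubles: count = 51 * 2 = 102.
Step 4: result = 102

The answer is 102.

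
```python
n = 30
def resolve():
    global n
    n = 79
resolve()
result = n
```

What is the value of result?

Step 1: n = 30 globally.
Step 2: resolve() declares global n and sets it to 79.
Step 3: After resolve(), global n = 79. result = 79

The answer is 79.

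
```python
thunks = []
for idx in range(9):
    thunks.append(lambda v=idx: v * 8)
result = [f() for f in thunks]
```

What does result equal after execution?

Step 1: Default arg v=idx captures idx at each iteration.
Step 2: thunks[k] has v defaulting to k, returns k * 8.
Step 3: result = [0, 8, 16, 24, 32, 40, 48, 56, 64]

The answer is [0, 8, 16, 24, 32, 40, 48, 56, 64].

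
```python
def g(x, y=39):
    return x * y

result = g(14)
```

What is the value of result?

Step 1: g(14) uses default y = 39.
Step 2: Returns 14 * 39 = 546.
Step 3: result = 546

The answer is 546.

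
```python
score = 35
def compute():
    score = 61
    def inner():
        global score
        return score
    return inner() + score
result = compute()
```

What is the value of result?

Step 1: Global score = 35. compute() shadows with local score = 61.
Step 2: inner() uses global keyword, so inner() returns global score = 35.
Step 3: compute() returns 35 + 61 = 96

The answer is 96.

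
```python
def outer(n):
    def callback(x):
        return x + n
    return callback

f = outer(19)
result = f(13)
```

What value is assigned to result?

Step 1: outer(19) creates a closure that captures n = 19.
Step 2: f(13) calls the closure with x = 13, returning 13 + 19 = 32.
Step 3: result = 32

The answer is 32.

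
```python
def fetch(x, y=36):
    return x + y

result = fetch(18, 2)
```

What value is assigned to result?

Step 1: fetch(18, 2) overrides default y with 2.
Step 2: Returns 18 + 2 = 20.
Step 3: result = 20

The answer is 20.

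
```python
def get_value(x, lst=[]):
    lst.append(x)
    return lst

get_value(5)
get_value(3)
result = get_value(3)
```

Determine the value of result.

Step 1: Mutable default argument gotcha! The list [] is created once.
Step 2: Each call appends to the SAME list: [5], [5, 3], [5, 3, 3].
Step 3: result = [5, 3, 3]

The answer is [5, 3, 3].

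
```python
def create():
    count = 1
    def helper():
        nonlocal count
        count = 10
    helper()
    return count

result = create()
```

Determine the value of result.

Step 1: create() sets count = 1.
Step 2: helper() uses nonlocal to reassign count = 10.
Step 3: result = 10

The answer is 10.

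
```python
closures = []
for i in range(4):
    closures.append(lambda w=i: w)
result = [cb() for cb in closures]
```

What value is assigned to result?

Step 1: Default arg w=i captures i at each iteration.
Step 2: Each lambda has its own default: 0, 1, ..., 3.
Step 3: result = [0, 1, 2, 3]

The answer is [0, 1, 2, 3].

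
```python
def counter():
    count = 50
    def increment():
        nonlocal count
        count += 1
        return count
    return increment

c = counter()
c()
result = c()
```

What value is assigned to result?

Step 1: counter() creates closure with count = 50.
Step 2: Each c() call increments count via nonlocal. After 2 calls: 50 + 2 = 52.
Step 3: result = 52

The answer is 52.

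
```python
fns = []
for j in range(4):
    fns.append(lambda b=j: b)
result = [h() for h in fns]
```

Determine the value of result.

Step 1: Default arg b=j captures j at each iteration.
Step 2: Each lambda has its own default: 0, 1, ..., 3.
Step 3: result = [0, 1, 2, 3]

The answer is [0, 1, 2, 3].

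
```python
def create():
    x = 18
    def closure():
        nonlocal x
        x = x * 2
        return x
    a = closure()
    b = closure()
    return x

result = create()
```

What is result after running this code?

Step 1: x starts at 18.
Step 2: First closure(): x = 18 * 2 = 36.
Step 3: Second closure(): x = 36 * 2 = 72.
Step 4: result = 72

The answer is 72.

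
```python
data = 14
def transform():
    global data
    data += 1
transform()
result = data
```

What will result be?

Step 1: data = 14 globally.
Step 2: transform() modifies global data: data += 1 = 15.
Step 3: result = 15

The answer is 15.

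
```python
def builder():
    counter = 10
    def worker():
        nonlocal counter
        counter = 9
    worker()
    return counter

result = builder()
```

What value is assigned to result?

Step 1: builder() sets counter = 10.
Step 2: worker() uses nonlocal to reassign counter = 9.
Step 3: result = 9

The answer is 9.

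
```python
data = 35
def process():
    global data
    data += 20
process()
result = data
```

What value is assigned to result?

Step 1: data = 35 globally.
Step 2: process() modifies global data: data += 20 = 55.
Step 3: result = 55

The answer is 55.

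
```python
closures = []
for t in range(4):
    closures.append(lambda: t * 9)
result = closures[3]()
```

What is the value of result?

Step 1: All lambdas reference the same variable t (late binding).
Step 2: After the loop, t = 3. Every lambda returns t * 9.
Step 3: closures[3]() = 3 * 9 = 27

The answer is 27.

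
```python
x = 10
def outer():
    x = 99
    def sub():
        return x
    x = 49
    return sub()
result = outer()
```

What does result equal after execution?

Step 1: outer() sets x = 99, then later x = 49.
Step 2: sub() is called after x is reassigned to 49. Closures capture variables by reference, not by value.
Step 3: result = 49

The answer is 49.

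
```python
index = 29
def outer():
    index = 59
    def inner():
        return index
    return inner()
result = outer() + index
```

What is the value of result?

Step 1: Global index = 29. outer() shadows with index = 59.
Step 2: inner() returns enclosing index = 59. outer() = 59.
Step 3: result = 59 + global index (29) = 88

The answer is 88.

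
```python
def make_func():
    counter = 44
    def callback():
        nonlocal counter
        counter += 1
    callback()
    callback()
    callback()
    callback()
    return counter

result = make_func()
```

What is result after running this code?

Step 1: counter starts at 44.
Step 2: callback() is called 4 times, each adding 1.
Step 3: counter = 44 + 1 * 4 = 48

The answer is 48.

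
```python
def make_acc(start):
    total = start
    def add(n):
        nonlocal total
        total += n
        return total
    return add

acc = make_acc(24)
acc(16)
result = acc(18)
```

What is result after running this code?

Step 1: make_acc(24) creates closure with total = 24.
Step 2: First acc(16): total = 24 + 16 = 40.
Step 3: Second acc(18): total = 40 + 18 = 58. result = 58

The answer is 58.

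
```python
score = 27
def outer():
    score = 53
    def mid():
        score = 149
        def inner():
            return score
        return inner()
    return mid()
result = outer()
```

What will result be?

Step 1: Three levels of shadowing: global 27, outer 53, mid 149.
Step 2: inner() finds score = 149 in enclosing mid() scope.
Step 3: result = 149

The answer is 149.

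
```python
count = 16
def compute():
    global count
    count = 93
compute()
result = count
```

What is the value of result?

Step 1: count = 16 globally.
Step 2: compute() declares global count and sets it to 93.
Step 3: After compute(), global count = 93. result = 93

The answer is 93.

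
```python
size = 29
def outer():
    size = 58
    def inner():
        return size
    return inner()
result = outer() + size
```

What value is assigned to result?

Step 1: Global size = 29. outer() shadows with size = 58.
Step 2: inner() returns enclosing size = 58. outer() = 58.
Step 3: result = 58 + global size (29) = 87

The answer is 87.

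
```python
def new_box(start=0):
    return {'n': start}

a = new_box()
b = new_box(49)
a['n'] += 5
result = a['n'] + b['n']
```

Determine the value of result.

Step 1: new_box() returns a new dict each call (immutable default 0).
Step 2: a = {'n': 0}, b = {'n': 49}.
Step 3: a['n'] += 5 = 5. result = 5 + 49 = 54

The answer is 54.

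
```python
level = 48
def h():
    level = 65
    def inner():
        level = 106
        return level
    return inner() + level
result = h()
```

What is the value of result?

Step 1: h() has local level = 65. inner() has local level = 106.
Step 2: inner() returns its local level = 106.
Step 3: h() returns 106 + its own level (65) = 171

The answer is 171.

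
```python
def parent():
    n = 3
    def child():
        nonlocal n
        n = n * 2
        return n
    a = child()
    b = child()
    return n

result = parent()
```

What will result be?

Step 1: n starts at 3.
Step 2: First child(): n = 3 * 2 = 6.
Step 3: Second child(): n = 6 * 2 = 12.
Step 4: result = 12

The answer is 12.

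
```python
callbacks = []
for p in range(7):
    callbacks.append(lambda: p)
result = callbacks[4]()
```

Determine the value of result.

Step 1: The loop creates 7 lambdas, all referencing the same variable p.
Step 2: After the loop, p = 6 (final value).
Step 3: callbacks[4]() looks up p at call time and finds 6. This is the late binding gotcha. result = 6

The answer is 6.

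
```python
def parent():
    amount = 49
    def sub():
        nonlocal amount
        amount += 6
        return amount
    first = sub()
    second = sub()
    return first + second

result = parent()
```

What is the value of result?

Step 1: amount starts at 49.
Step 2: First call: amount = 49 + 6 = 55, returns 55.
Step 3: Second call: amount = 55 + 6 = 61, returns 61.
Step 4: result = 55 + 61 = 116

The answer is 116.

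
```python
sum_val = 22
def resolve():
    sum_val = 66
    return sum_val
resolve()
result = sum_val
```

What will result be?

Step 1: sum_val = 22 globally.
Step 2: resolve() creates a LOCAL sum_val = 66 (no global keyword!).
Step 3: The global sum_val is unchanged. result = 22

The answer is 22.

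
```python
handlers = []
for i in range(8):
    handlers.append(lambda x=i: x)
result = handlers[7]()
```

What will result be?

Step 1: Default argument x=i captures i's value at each iteration.
Step 2: handlers[7] captured x = 7 when i was 7.
Step 3: result = 7

The answer is 7.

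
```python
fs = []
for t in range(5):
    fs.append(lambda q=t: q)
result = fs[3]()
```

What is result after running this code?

Step 1: Default argument q=t captures t's value at each iteration.
Step 2: fs[3] captured q = 3 when t was 3.
Step 3: result = 3

The answer is 3.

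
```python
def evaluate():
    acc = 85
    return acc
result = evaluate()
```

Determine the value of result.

Step 1: evaluate() defines acc = 85 in its local scope.
Step 2: return acc finds the local variable acc = 85.
Step 3: result = 85

The answer is 85.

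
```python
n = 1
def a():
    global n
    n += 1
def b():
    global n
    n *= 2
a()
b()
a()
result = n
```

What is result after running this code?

Step 1: n = 1.
Step 2: a(): n = 1 + 1 = 2.
Step 3: b(): n = 2 * 2 = 4.
Step 4: a(): n = 4 + 1 = 5

The answer is 5.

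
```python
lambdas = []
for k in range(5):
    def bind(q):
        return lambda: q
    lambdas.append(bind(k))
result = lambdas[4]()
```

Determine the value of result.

Step 1: bind(k) creates a new scope capturing q = k at call time.
Step 2: lambdas[4] = bind(4), so its lambda captures q = 4.
Step 3: result = 4 (closure factory fixes late binding)

The answer is 4.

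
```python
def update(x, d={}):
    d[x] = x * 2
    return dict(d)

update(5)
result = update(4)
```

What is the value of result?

Step 1: Mutable default dict is shared across calls.
Step 2: First call adds 5: 10. Second call adds 4: 8.
Step 3: result = {5: 10, 4: 8}

The answer is {5: 10, 4: 8}.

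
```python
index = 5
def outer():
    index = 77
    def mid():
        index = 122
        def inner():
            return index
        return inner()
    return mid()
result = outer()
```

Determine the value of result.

Step 1: Three levels of shadowing: global 5, outer 77, mid 122.
Step 2: inner() finds index = 122 in enclosing mid() scope.
Step 3: result = 122

The answer is 122.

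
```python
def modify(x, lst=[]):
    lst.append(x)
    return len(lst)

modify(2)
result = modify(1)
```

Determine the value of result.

Step 1: Mutable default list persists between calls.
Step 2: First call: lst = [2], len = 1. Second call: lst = [2, 1], len = 2.
Step 3: result = 2

The answer is 2.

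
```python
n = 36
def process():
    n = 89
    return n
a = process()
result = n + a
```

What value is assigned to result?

Step 1: Global n = 36. process() returns local n = 89.
Step 2: a = 89. Global n still = 36.
Step 3: result = 36 + 89 = 125

The answer is 125.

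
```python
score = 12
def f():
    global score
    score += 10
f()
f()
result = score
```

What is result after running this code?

Step 1: score = 12.
Step 2: First f(): score = 12 + 10 = 22.
Step 3: Second f(): score = 22 + 10 = 32. result = 32

The answer is 32.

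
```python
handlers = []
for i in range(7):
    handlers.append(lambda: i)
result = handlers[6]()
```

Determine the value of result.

Step 1: The loop creates 7 lambdas, all referencing the same variable i.
Step 2: After the loop, i = 6 (final value).
Step 3: handlers[6]() looks up i at call time and finds 6. This is the late binding gotcha. result = 6

The answer is 6.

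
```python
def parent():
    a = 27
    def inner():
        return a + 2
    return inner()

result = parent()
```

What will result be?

Step 1: parent() defines a = 27.
Step 2: inner() reads a = 27 from enclosing scope, returns 27 + 2 = 29.
Step 3: result = 29

The answer is 29.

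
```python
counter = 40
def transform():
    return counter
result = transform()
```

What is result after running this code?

Step 1: counter = 40 is defined in the global scope.
Step 2: transform() looks up counter. No local counter exists, so Python checks the global scope via LEGB rule and finds counter = 40.
Step 3: result = 40

The answer is 40.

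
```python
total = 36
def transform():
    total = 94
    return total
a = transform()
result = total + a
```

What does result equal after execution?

Step 1: Global total = 36. transform() returns local total = 94.
Step 2: a = 94. Global total still = 36.
Step 3: result = 36 + 94 = 130

The answer is 130.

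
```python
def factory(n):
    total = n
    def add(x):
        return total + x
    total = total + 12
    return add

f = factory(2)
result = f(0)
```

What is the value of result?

Step 1: factory(2) sets total = 2, then total = 2 + 12 = 14.
Step 2: Closures capture by reference, so add sees total = 14.
Step 3: f(0) returns 14 + 0 = 14

The answer is 14.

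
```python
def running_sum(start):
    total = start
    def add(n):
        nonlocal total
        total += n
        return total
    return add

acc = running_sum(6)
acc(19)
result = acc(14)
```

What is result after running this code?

Step 1: running_sum(6) creates closure with total = 6.
Step 2: First acc(19): total = 6 + 19 = 25.
Step 3: Second acc(14): total = 25 + 14 = 39. result = 39

The answer is 39.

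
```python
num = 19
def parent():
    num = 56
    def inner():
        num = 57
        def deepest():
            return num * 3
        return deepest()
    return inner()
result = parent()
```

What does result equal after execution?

Step 1: deepest() looks up num through LEGB: not local, finds num = 57 in enclosing inner().
Step 2: Returns 57 * 3 = 171.
Step 3: result = 171

The answer is 171.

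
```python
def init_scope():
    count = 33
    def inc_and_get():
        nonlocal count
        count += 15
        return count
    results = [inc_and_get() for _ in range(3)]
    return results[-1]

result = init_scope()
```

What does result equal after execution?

Step 1: count = 33.
Step 2: Three calls to inc_and_get(), each adding 15.
Step 3: Last value = 33 + 15 * 3 = 78

The answer is 78.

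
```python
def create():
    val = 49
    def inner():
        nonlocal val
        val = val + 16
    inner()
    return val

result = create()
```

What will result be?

Step 1: create() sets val = 49.
Step 2: inner() uses nonlocal to modify val in create's scope: val = 49 + 16 = 65.
Step 3: create() returns the modified val = 65

The answer is 65.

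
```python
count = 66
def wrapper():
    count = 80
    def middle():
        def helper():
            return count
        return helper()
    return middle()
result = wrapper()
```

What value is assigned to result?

Step 1: wrapper() defines count = 80. middle() and helper() have no local count.
Step 2: helper() checks local (none), enclosing middle() (none), enclosing wrapper() and finds count = 80.
Step 3: result = 80

The answer is 80.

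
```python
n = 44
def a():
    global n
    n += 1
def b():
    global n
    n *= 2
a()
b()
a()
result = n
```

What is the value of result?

Step 1: n = 44.
Step 2: a(): n = 44 + 1 = 45.
Step 3: b(): n = 45 * 2 = 90.
Step 4: a(): n = 90 + 1 = 91

The answer is 91.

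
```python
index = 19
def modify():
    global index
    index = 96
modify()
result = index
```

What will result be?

Step 1: index = 19 globally.
Step 2: modify() declares global index and sets it to 96.
Step 3: After modify(), global index = 96. result = 96

The answer is 96.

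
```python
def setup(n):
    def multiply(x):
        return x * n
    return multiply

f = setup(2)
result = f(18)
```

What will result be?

Step 1: setup(2) returns multiply closure with n = 2.
Step 2: f(18) computes 18 * 2 = 36.
Step 3: result = 36

The answer is 36.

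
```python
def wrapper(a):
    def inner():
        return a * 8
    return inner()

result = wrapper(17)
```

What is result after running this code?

Step 1: wrapper(17) binds parameter a = 17.
Step 2: inner() accesses a = 17 from enclosing scope.
Step 3: result = 17 * 8 = 136

The answer is 136.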